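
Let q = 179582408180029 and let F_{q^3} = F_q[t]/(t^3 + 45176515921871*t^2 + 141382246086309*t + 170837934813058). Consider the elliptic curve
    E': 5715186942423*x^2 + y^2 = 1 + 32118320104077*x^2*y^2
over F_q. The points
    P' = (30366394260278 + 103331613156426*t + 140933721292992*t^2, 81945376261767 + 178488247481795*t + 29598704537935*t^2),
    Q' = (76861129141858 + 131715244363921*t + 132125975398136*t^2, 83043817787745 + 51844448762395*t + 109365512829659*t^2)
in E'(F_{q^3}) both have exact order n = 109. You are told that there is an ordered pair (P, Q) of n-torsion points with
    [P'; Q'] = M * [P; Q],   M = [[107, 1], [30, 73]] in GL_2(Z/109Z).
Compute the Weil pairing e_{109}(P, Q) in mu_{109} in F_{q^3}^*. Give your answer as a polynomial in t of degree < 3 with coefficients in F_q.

156691710946357 + 84837992897409*t + 156332474921403*t^2

The 109-Weil pairing on E[109] over F_{179582408180029} is alternating-bilinear: e_{109}(P',Q') = e_{109}(P,Q)^det(M).
Inverting 42 mod 109: 13. Thus e_{109}(P,Q) = e(P',Q')^{13}.
Map (x,y)_Ed via u=(1+y)/(1-y), v=(1+y)/((1-y)x) to Montgomery A=165089943853654,B=134026890144283; then to (a',b')=(53796670259814,41472580751279).
Build f_{109,P'} and f_{109,Q'} via the 7-bit ladder of 109=1101101_2; evaluate at shifted divisors; quotient in F_{179582408180029^3}.
So e_{109}(P',Q') = 148350292058228 + 2814074598953*t + 165902722343149*t^2.
Raise to 13: e(P,Q) = 156691710946357 + 84837992897409*t + 156332474921403*t^2 in mu_{109}.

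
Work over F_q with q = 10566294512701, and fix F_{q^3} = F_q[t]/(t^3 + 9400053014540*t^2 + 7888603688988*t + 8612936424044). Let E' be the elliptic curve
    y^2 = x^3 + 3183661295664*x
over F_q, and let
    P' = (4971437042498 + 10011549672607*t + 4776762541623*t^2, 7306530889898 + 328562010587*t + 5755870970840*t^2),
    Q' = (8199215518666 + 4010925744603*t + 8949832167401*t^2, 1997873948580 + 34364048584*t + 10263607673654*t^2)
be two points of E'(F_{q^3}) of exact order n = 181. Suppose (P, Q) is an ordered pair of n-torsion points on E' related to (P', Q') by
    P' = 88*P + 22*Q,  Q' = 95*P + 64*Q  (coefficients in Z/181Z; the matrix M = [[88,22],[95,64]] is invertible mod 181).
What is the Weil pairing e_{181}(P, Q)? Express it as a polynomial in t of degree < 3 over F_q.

Alternating bilinearity on E[181] (values in mu_{181} in F_{10566294512701^3}) gives e(P',Q') = e(P,Q)^det(M).
Inverting 103 mod 181: 58. Thus e_{181}(P,Q) = e(P',Q')^{58}.
Miller loop for e_{181} over F_{10566294512701^3}: bits of 181 = 10110101; 7 double steps + 4 add steps, l/v at each.
e_{181}(P',Q') = 973212227270 + 8874327758717*t + 2711129873176*t^2.
Hence e(P,Q) = 394577147680 + 6380159923789*t + 2178943199157*t^2 in F_{10566294512701^3}^*.

394577147680 + 6380159923789*t + 2178943199157*t^2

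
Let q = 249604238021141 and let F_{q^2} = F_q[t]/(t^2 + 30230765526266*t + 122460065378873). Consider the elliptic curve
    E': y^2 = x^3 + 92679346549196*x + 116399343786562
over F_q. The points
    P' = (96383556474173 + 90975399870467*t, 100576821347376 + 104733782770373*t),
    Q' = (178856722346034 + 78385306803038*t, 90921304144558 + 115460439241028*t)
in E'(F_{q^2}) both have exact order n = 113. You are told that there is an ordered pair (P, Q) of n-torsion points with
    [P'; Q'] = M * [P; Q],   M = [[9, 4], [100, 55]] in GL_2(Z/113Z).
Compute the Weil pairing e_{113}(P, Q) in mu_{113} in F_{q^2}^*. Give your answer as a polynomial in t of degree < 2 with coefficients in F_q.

Alternating bilinearity on E[113] (values in mu_{113} in F_{249604238021141^2}) gives e(P',Q') = e(P,Q)^det(M).
9*55 - 4*100 = 95; reduced mod 113: det = 95, inverse 69.
7-bit Miller (1110001) on E'/F_{249604238021141} with a'=92679346549196, b'=116399343786562: accumulate tangent/chord ratios at Q'+S and P'+S'.
Miller gives e_{113}(P',Q') = 43874625448013 + 208869293012869*t in F_{249604238021141^2}.
Hence e(P,Q) = 189053404991933 + 108741705257592*t in F_{249604238021141^2}^*.

189053404991933 + 108741705257592*t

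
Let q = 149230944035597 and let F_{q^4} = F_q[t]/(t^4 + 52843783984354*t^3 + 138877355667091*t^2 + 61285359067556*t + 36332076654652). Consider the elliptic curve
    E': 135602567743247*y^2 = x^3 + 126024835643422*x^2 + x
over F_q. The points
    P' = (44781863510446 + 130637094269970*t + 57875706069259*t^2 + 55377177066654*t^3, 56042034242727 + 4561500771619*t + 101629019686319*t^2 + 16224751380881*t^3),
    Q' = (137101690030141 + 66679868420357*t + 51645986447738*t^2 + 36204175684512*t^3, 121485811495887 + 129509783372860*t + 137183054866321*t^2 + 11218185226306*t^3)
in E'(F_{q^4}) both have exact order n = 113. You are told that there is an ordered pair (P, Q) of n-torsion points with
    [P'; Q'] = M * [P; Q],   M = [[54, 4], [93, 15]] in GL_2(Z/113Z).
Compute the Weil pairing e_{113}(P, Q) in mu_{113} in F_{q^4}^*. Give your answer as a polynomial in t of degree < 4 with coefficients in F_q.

13854395483223 + 35566261641839*t + 97874747945954*t^2 + 59392345415370*t^3

Alternating bilinearity on E[113] (values in mu_{113} in F_{149230944035597^4}) gives e(P',Q') = e(P,Q)^det(M).
det M = 54*15 - 4*93 = 438 = 99 (mod 113); 99^{-1} = 8 (mod 113).
(x,y)|->(1891676433998x+100480730678611,1891676433998y) sends E' to y^2=x^3+62485278143827*x+76210640806354.
n = 113 = (1110001)_2 (7 bits, wt 4); accumulate f_{113,P'}(Q'+S)/f_{113,P'}(S) along the 6-step ladder.
The quotient is 138225077553593 + 70764152050996*t + 42536086726412*t^2 + 91639206595750*t^3.
e_{113}(P,Q) = (138225077553593 + 70764152050996*t + 42536086726412*t^2 + 91639206595750*t^3)^{8} = 13854395483223 + 35566261641839*t + 97874747945954*t^2 + 59392345415370*t^3.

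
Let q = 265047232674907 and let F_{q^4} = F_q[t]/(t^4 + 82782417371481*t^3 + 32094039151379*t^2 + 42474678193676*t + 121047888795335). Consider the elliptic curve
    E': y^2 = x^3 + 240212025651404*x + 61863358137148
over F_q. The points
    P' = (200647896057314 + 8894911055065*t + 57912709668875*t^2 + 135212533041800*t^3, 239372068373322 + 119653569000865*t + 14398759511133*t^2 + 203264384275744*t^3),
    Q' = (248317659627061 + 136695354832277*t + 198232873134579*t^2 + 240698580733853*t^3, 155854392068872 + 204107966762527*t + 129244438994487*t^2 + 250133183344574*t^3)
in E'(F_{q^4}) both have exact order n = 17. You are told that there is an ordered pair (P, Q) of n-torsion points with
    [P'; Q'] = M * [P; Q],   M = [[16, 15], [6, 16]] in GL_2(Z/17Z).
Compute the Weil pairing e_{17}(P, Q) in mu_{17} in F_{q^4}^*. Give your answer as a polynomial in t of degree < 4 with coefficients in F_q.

Under M = [[16,15],[6,16]] in GL_2(Z/17), e_{17}(P',Q') = e_{17}(P,Q)^(16*16-15*6 mod 17).
det M = 16*16 - 15*6 = 166 = 13 (mod 17); 13^{-1} = 4 (mod 17).
Build f_{17,P'} and f_{17,Q'} via the 5-bit ladder of 17=10001_2; evaluate at shifted divisors; quotient in F_{265047232674907^4}.
So e_{17}(P',Q') = 48624489510397 + 240651369826305*t + 30303810617998*t^2 + 75586014389755*t^3.
Hence e(P,Q) = 79719883098367 + 131552146348901*t + 84951671353826*t^2 + 243262917717413*t^3 in F_{265047232674907^4}^*.

79719883098367 + 131552146348901*t + 84951671353826*t^2 + 243262917717413*t^3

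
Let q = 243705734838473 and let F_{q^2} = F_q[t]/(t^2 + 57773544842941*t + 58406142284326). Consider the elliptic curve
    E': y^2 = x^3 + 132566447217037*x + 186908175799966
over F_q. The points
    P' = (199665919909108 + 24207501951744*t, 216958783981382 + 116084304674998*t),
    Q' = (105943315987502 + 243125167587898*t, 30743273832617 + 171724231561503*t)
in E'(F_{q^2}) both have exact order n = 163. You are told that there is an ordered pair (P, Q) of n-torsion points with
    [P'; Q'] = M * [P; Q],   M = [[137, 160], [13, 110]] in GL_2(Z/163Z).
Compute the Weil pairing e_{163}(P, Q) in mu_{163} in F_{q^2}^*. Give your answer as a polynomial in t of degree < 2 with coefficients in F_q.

Under M = [[137,160],[13,110]] in GL_2(Z/163), e_{163}(P',Q') = e_{163}(P,Q)^(137*110-160*13 mod 163).
det M = 137*110 - 160*13 = 12990 = 113 (mod 163); 113^{-1} = 88 (mod 163).
n = 163 = (10100011)_2 (8 bits, wt 4); accumulate f_{163,P'}(Q'+S)/f_{163,P'}(S) along the 7-step ladder.
Result: e(P',Q') = 68820569639896 + 145462241914446*t.
(68820569639896 + 145462241914446*t)^{88} mod (243705734838473,f) = 50736911534648 + 154097052802540*t.

50736911534648 + 154097052802540*t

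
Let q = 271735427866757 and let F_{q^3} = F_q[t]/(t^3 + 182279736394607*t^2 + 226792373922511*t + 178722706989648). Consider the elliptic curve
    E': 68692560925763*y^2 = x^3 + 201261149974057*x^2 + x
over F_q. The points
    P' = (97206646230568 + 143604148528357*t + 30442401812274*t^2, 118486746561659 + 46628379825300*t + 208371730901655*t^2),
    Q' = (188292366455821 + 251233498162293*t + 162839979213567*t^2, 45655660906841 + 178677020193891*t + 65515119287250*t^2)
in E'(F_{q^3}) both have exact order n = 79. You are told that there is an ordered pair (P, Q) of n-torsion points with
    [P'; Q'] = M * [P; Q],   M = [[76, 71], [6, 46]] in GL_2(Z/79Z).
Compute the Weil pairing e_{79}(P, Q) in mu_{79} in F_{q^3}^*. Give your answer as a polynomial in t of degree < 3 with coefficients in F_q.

101803182695891 + 214388921949467*t + 69917888124407*t^2

The 79-Weil pairing on E[79] over F_{271735427866757} is alternating-bilinear: e_{79}(P',Q') = e_{79}(P,Q)^det(M).
Hence e(P,Q) = e(P',Q')^{43} where 43 = 68^{-1} mod 79.
Undo Montgomery via alpha=119760507227799, beta=20421229917140: (a',b')=(1435095595442,71342067837147) over F_{271735427866757}.
Miller loop for e_{79} over F_{271735427866757^3}: bits of 79 = 1001111; 6 double steps + 4 add steps, l/v at each.
e_{79}(P',Q') = 199487674499537 + 265834746566228*t + 177211838699893*t^2.
Thus e_{79}(P,Q) = 101803182695891 + 214388921949467*t + 69917888124407*t^2.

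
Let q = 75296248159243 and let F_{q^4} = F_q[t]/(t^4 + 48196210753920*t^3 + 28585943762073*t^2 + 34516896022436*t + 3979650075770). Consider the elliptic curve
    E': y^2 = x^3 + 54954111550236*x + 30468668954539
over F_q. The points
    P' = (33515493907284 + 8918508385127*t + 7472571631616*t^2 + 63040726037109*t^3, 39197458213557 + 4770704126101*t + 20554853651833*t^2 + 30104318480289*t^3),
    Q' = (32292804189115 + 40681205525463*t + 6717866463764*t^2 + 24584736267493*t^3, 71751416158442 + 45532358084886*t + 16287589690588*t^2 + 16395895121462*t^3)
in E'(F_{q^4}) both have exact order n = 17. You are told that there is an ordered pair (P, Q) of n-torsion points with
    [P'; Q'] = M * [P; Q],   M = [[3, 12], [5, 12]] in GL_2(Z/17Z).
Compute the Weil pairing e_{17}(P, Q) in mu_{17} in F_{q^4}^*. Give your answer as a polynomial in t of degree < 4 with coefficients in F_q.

e_{17} is bilinear + alternating on E[17], so e_{17}(3*P + 12*Q, 5*P + 12*Q) = e_{17}(P,Q)^(3*12-12*5).
det(M) mod 17 = 10; its inverse in (Z/17)^* is 12 (check: 10*12 mod 17 = 1).
Run Miller on y^2=x^3+54954111550236*x+30468668954539 over F_{75296248159243}: ladder 10001 (5 bits); e = f_P(D_Q)/f_Q(D_P).
e_{17}(P',Q') = 22369709361873 + 27811073454897*t + 37183075694242*t^2 + 67563682801801*t^3.
Finally e_{17}(P,Q) = 3207969486191 + 29355785993064*t + 16598451627966*t^2 + 45541864899224*t^3.

3207969486191 + 29355785993064*t + 16598451627966*t^2 + 45541864899224*t^3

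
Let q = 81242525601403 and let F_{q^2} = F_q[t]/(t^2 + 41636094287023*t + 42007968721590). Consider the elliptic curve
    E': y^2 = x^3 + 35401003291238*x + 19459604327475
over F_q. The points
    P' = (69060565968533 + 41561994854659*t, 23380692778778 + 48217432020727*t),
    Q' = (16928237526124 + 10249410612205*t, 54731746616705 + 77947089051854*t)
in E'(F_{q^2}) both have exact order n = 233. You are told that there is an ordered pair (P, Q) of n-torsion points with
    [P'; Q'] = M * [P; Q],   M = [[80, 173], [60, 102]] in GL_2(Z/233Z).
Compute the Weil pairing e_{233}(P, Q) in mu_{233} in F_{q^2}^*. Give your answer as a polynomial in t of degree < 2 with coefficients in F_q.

8605614153154 + 74703451517447*t

Alternating bilinearity on E[233] (values in mu_{233} in F_{81242525601403^2}) gives e(P',Q') = e(P,Q)^det(M).
Hence e(P,Q) = e(P',Q')^{197} where 197 = 110^{-1} mod 233.
Miller loop for e_{233} over F_{81242525601403^2}: bits of 233 = 11101001; 7 double steps + 4 add steps, l/v at each.
Miller gives e_{233}(P',Q') = 15908258603128 + 76941691619756*t in F_{81242525601403^2}.
Hence e(P,Q) = 8605614153154 + 74703451517447*t in F_{81242525601403^2}^*.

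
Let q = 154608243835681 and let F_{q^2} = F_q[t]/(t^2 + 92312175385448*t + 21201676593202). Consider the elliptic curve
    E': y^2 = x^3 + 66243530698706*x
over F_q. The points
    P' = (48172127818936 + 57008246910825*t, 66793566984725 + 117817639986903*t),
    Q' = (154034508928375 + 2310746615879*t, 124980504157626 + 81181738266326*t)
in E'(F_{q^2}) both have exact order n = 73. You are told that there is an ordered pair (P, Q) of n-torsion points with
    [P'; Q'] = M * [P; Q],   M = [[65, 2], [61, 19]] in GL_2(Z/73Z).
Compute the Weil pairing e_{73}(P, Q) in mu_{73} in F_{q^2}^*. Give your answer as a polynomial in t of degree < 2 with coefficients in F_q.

Alternating bilinearity on E[73] (values in mu_{73} in F_{154608243835681^2}) gives e(P',Q') = e(P,Q)^det(M).
det(M) mod 73 = 18; its inverse in (Z/73)^* is 69 (check: 18*69 mod 73 = 1).
7-bit Miller (1001001) on E'/F_{154608243835681} with a'=66243530698706, b'=0: accumulate tangent/chord ratios at Q'+S and P'+S'.
e_{73}(P',Q') = 44156821649209 + 29475327614407*t.
Raise to 69: e(P,Q) = 143282038022020 + 100342230259167*t in mu_{73}.

143282038022020 + 100342230259167*t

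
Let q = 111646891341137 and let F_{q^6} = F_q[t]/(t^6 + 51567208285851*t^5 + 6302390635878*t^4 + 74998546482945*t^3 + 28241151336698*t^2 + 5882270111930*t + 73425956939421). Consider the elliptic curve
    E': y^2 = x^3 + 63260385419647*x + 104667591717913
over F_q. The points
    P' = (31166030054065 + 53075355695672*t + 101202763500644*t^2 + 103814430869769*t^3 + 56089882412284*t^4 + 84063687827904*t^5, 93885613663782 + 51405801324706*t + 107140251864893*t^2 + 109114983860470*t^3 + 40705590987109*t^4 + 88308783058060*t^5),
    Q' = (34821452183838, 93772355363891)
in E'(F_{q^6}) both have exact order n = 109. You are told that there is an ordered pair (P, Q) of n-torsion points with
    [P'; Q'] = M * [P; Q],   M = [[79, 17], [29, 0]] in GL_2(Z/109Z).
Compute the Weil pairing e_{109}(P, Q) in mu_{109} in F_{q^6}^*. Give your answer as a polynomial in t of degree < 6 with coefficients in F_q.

53176039661074 + 61804930830843*t + 24578075013680*t^2 + 21301049478234*t^3 + 79117313493917*t^4 + 82468690897360*t^5

Since e_{109}(P,P)=e_{109}(Q,Q)=1 and e_{109}(Q,P)=e_{109}(P,Q)^{-1}, expanding e_{109}(79*P + 17*Q,29*P) leaves e(P,Q)^det(M).
det(M) mod 109 = 52; its inverse in (Z/109)^* is 65 (check: 52*65 mod 109 = 1).
Double-and-add over 1101101: 7-1 doublings, 5-1 additions; each step l_{T,T}/v_{2T} or l_{T,P'}/v at Q'+S for random S.
The quotient is 7836480669796 + 41527789812250*t + 102379187990603*t^2 + 99994303462981*t^3 + 5841777955234*t^4 + 10605142139842*t^5.
Finally e_{109}(P,Q) = 53176039661074 + 61804930830843*t + 24578075013680*t^2 + 21301049478234*t^3 + 79117313493917*t^4 + 82468690897360*t^5.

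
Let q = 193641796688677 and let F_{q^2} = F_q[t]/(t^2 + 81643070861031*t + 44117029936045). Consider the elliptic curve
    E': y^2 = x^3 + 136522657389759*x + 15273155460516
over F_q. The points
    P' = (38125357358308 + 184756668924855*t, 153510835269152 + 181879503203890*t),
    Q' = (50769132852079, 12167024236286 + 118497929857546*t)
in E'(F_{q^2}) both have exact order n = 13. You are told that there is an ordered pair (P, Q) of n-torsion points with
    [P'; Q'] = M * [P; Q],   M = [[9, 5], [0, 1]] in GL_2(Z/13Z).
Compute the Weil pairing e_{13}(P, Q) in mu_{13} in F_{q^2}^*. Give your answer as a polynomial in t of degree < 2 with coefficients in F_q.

171199645793356 + 17274247978744*t

Alternating bilinearity on E[13] (values in mu_{13} in F_{193641796688677^2}) gives e(P',Q') = e(P,Q)^det(M).
Hence e(P,Q) = e(P',Q')^{3} where 3 = 9^{-1} mod 13.
Double-and-add over 1101: 4-1 doublings, 3-1 additions; each step l_{T,T}/v_{2T} or l_{T,P'}/v at Q'+S for random S.
e_{13}(P',Q') = 102819990965014 + 164266928626096*t.
Raise to 3: e(P,Q) = 171199645793356 + 17274247978744*t in mu_{13}.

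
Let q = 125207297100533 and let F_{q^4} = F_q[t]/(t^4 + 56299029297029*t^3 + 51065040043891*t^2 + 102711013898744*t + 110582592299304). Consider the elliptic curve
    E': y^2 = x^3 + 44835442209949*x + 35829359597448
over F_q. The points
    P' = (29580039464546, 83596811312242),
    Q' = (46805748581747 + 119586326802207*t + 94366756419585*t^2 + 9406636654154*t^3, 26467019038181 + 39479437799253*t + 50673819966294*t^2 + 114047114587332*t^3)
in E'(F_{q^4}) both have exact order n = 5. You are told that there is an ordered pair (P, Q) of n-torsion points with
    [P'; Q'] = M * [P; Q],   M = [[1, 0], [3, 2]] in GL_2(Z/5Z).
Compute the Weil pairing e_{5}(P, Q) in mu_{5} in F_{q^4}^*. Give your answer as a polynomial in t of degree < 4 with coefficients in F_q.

66523872103698 + 120813790753088*t + 24704694831448*t^2 + 49464004146156*t^3

Under M = [[1,0],[3,2]] in GL_2(Z/5), e_{5}(P',Q') = e_{5}(P,Q)^(1*2-0*3 mod 5).
1*2 - 0*3 = 2; reduced mod 5: det = 2, inverse 3.
3-bit Miller (101) on E'/F_{125207297100533} with a'=44835442209949, b'=35829359597448: accumulate tangent/chord ratios at Q'+S and P'+S'.
The quotient is 5749191662609 + 52313188886895*t + 68754604188839*t^2 + 75372858599194*t^3.
e_{5}(P,Q) = (5749191662609 + 52313188886895*t + 68754604188839*t^2 + 75372858599194*t^3)^{3} = 66523872103698 + 120813790753088*t + 24704694831448*t^2 + 49464004146156*t^3.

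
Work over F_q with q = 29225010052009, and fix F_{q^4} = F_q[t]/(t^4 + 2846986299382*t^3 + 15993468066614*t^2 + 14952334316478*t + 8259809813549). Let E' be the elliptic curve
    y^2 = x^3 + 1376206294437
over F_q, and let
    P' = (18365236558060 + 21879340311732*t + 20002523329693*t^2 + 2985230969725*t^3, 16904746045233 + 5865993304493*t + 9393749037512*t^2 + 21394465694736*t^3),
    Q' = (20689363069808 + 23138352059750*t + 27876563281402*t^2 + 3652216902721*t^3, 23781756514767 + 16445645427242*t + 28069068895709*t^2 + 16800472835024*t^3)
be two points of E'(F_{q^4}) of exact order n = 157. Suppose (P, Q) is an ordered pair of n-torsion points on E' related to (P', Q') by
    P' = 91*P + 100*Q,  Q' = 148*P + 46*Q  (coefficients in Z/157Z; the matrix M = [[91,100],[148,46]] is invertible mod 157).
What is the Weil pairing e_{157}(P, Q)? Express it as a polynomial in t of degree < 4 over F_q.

28940108892659 + 25856641350169*t + 15036932378265*t^2 + 14512244815569*t^3

The 157-Weil pairing on E[157] over F_{29225010052009} is alternating-bilinear: e_{157}(P',Q') = e_{157}(P,Q)^det(M).
So e_{157}(P,Q) = e_{157}(P',Q')^{38}, since 62*38 = 1 mod 157.
Miller loop for e_{157} over F_{29225010052009^4}: bits of 157 = 10011101; 7 double steps + 4 add steps, l/v at each.
So e_{157}(P',Q') = 19661718763735 + 7493845728396*t + 11458089022254*t^2 + 27794586351213*t^3.
(19661718763735 + 7493845728396*t + 11458089022254*t^2 + 27794586351213*t^3)^{38} mod (29225010052009,f) = 28940108892659 + 25856641350169*t + 15036932378265*t^2 + 14512244815569*t^3.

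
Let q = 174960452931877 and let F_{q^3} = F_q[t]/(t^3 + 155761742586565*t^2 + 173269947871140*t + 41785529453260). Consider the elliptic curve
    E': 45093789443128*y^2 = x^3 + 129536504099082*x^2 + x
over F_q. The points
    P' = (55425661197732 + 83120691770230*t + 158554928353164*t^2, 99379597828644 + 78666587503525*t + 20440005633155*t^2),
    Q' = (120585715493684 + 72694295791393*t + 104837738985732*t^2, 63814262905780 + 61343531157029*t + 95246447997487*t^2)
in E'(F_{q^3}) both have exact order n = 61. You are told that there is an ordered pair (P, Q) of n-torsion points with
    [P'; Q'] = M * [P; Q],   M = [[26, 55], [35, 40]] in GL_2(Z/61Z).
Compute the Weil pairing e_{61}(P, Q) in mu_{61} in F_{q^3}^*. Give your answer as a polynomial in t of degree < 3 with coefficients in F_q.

40246905272479 + 82707785824535*t + 16094572419371*t^2

e_{61} is bilinear + alternating on E[61], so e_{61}(26*P + 55*Q, 35*P + 40*Q) = e_{61}(P,Q)^(26*40-55*35).
det M = 26*40 - 55*35 = -885 = 30 (mod 61); 30^{-1} = 59 (mod 61).
(x,y)|->(55200978168707x+163526298552366,55200978168707y) sends E' to y^2=x^3+116890297049753.
6-bit Miller (111101) on E'/F_{174960452931877} with a'=0, b'=116890297049753: accumulate tangent/chord ratios at Q'+S and P'+S'.
e_{61}(P',Q') = 155410892631418 + 164257005338621*t + 93497566231255*t^2.
Hence e(P,Q) = 40246905272479 + 82707785824535*t + 16094572419371*t^2 in F_{174960452931877^3}^*.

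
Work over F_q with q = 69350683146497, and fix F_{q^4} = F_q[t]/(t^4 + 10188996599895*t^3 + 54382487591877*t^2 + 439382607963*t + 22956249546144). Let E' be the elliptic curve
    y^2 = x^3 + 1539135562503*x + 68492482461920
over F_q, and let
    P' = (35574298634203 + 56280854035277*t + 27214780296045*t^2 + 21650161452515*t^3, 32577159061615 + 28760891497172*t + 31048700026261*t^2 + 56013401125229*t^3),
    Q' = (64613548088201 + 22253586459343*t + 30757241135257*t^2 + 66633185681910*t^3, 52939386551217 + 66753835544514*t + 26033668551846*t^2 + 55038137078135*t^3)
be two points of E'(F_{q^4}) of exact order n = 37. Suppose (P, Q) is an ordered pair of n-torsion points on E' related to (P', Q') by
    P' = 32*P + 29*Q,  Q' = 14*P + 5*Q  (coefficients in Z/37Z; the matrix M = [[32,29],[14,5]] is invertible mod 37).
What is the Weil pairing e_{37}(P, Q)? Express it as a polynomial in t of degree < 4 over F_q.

47499948255445 + 24311979182812*t + 60760901002638*t^2 + 34394162928585*t^3

Since e_{37}(P,P)=e_{37}(Q,Q)=1 and e_{37}(Q,P)=e_{37}(P,Q)^{-1}, expanding e_{37}(32*P + 29*Q,14*P + 5*Q) leaves e(P,Q)^det(M).
det(M) mod 37 = 13; its inverse in (Z/37)^* is 20 (check: 13*20 mod 37 = 1).
Double-and-add over 100101: 6-1 doublings, 3-1 additions; each step l_{T,T}/v_{2T} or l_{T,P'}/v at Q'+S for random S.
Miller gives e_{37}(P',Q') = 19046105368481 + 65370430363761*t + 36868730712818*t^2 + 45602671060142*t^3 in F_{69350683146497^4}.
Finally e_{37}(P,Q) = 47499948255445 + 24311979182812*t + 60760901002638*t^2 + 34394162928585*t^3.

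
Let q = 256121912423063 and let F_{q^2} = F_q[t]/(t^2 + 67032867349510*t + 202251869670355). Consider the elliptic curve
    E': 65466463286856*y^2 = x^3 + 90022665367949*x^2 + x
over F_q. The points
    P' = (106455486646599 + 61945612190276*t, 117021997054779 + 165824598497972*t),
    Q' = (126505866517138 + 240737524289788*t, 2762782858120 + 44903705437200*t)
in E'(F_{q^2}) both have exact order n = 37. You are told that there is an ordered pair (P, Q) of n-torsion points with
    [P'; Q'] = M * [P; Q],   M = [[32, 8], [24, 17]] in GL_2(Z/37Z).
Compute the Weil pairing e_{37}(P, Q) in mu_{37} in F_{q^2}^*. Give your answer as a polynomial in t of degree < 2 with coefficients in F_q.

13657531642865 + 92927966766397*t

The 37-Weil pairing on E[37] over F_{256121912423063} is alternating-bilinear: e_{37}(P',Q') = e_{37}(P,Q)^det(M).
det(M) mod 37 = 19; its inverse in (Z/37)^* is 2 (check: 19*2 mod 37 = 1).
Montgomery->Weierstrass: x_W = 2215134749249*x+81896916300501, y_W=2215134749249*y on F_{256121912423063}; lands on y^2=x^3+125073385466788*x+231965957832996.
n = 37 = (100101)_2 (6 bits, wt 3); accumulate f_{37,P'}(Q'+S)/f_{37,P'}(S) along the 5-step ladder.
Result: e(P',Q') = 105449769354773 + 206009374591899*t.
Thus e_{37}(P,Q) = 13657531642865 + 92927966766397*t.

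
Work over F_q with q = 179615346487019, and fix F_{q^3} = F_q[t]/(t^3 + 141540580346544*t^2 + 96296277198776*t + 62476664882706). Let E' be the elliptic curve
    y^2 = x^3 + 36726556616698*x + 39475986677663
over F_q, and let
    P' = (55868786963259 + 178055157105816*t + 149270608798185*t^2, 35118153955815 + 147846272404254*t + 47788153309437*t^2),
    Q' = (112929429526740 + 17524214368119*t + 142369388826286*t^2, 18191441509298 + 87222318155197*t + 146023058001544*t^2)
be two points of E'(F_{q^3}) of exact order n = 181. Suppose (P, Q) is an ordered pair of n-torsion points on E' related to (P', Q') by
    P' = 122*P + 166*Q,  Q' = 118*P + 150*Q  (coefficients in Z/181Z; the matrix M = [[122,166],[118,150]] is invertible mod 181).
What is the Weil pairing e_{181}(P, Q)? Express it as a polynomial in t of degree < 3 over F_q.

Under M = [[122,166],[118,150]] in GL_2(Z/181), e_{181}(P',Q') = e_{181}(P,Q)^(122*150-166*118 mod 181).
det M = 122*150 - 166*118 = -1288 = 160 (mod 181); 160^{-1} = 112 (mod 181).
Miller loop for e_{181} over F_{179615346487019^3}: bits of 181 = 10110101; 7 double steps + 4 add steps, l/v at each.
The quotient is 36091305736518 + 95708082198380*t + 163050240073362*t^2.
(36091305736518 + 95708082198380*t + 163050240073362*t^2)^{112} mod (179615346487019,f) = 168560235898263 + 176458718788873*t + 98286966967223*t^2.

168560235898263 + 176458718788873*t + 98286966967223*t^2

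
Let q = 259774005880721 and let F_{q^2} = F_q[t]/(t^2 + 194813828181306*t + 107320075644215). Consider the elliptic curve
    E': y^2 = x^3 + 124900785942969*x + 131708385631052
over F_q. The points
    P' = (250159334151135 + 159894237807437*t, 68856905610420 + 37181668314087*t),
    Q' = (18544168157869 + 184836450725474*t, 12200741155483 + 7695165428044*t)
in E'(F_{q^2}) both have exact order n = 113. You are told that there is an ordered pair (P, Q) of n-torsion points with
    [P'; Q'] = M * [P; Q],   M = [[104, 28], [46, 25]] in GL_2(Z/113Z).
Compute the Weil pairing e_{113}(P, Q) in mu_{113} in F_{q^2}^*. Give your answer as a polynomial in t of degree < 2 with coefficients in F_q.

Under M = [[104,28],[46,25]] in GL_2(Z/113), e_{113}(P',Q') = e_{113}(P,Q)^(104*25-28*46 mod 113).
Hence e(P,Q) = e(P',Q')^{95} where 95 = 69^{-1} mod 113.
n = 113 = (1110001)_2 (7 bits, wt 4); accumulate f_{113,P'}(Q'+S)/f_{113,P'}(S) along the 6-step ladder.
Miller gives e_{113}(P',Q') = 73061106814397 + 167220815226317*t in F_{259774005880721^2}.
Finally e_{113}(P,Q) = 17981369039505 + 18101732428542*t.

17981369039505 + 18101732428542*t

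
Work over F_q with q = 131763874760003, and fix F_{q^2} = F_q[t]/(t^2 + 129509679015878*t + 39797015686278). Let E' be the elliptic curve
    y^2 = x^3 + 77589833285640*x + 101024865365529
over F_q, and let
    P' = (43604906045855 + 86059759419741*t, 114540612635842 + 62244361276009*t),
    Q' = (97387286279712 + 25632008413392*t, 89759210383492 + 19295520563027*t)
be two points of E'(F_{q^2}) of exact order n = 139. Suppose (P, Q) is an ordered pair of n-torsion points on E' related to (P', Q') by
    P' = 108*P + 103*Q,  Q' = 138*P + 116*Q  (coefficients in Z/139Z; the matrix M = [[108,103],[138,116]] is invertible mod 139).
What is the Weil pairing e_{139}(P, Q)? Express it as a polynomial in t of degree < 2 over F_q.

21526775627068 + 69127180077454*t

e_{139}(aP+bQ,cP+dQ) = e_{139}(P,Q)^(ad-bc); with (a,b,c,d)=(108,103,138,116) this gives the det-139 law.
det(M) mod 139 = 121; its inverse in (Z/139)^* is 54 (check: 121*54 mod 139 = 1).
Run Miller on y^2=x^3+77589833285640*x+101024865365529 over F_{131763874760003}: ladder 10001011 (8 bits); e = f_P(D_Q)/f_Q(D_P).
e_{139}(P',Q') = 16405267145844 + 60359613650987*t.
Hence e(P,Q) = 21526775627068 + 69127180077454*t in F_{131763874760003^2}^*.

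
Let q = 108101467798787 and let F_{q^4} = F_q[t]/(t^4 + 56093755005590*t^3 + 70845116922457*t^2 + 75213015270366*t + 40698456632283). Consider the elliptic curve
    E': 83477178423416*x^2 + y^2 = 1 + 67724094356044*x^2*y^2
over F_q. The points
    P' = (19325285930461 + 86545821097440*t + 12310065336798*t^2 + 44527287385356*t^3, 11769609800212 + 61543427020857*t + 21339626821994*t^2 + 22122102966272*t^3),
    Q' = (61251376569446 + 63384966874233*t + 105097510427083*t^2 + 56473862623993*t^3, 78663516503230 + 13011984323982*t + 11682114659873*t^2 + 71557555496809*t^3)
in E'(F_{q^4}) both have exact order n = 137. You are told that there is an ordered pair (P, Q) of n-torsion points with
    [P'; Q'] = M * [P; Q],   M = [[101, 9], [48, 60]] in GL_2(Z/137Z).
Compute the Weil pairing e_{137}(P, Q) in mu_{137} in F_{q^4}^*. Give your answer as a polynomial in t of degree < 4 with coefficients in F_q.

4395824942190 + 104675400748895*t + 15582914632247*t^2 + 89986772327779*t^3

The 137-Weil pairing on E[137] over F_{108101467798787} is alternating-bilinear: e_{137}(P',Q') = e_{137}(P,Q)^det(M).
det(M) mod 137 = 11; its inverse in (Z/137)^* is 25 (check: 11*25 mod 137 = 1).
Map (x,y)_Ed via u=(1+y)/(1-y), v=(1+y)/((1-y)x) to Montgomery A=15733947142008,B=77510693812369; then to (a',b')=(94096024714364,15740950585264).
Build f_{137,P'} and f_{137,Q'} via the 8-bit ladder of 137=10001001_2; evaluate at shifted divisors; quotient in F_{108101467798787^4}.
e_{137}(P',Q') = 36425652530698 + 70252292218192*t + 16513130655840*t^2 + 33697218751871*t^3.
Thus e_{137}(P,Q) = 4395824942190 + 104675400748895*t + 15582914632247*t^2 + 89986772327779*t^3.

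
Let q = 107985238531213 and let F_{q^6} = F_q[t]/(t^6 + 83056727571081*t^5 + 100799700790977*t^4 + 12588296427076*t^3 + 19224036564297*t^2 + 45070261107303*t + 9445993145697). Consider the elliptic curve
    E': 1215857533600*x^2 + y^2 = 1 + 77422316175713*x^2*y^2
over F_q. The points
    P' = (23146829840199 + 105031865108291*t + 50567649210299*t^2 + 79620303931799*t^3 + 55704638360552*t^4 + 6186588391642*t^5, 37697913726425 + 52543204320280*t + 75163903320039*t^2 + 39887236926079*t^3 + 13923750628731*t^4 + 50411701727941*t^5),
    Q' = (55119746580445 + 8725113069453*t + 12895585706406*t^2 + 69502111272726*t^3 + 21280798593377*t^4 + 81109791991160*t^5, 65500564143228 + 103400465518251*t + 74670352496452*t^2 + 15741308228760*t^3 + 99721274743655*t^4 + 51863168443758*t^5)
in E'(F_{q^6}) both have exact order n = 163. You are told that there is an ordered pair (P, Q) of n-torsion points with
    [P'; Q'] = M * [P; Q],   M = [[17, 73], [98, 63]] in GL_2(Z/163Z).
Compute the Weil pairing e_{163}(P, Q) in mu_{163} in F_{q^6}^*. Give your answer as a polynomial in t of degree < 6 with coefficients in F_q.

4960976265783 + 23370222225559*t + 51580130587333*t^2 + 90278179116488*t^3 + 57131009053085*t^4 + 10410420666017*t^5

e_{163} is bilinear + alternating on E[163], so e_{163}(17*P + 73*Q, 98*P + 63*Q) = e_{163}(P,Q)^(17*63-73*98).
So e_{163}(P,Q) = e_{163}(P',Q')^{47}, since 111*47 = 1 mod 163.
Edwards a_E,d_E -> Montgomery A=35096273608599,B=56183471023494 -> Weierstrass 65431150133824,42677529442069 via alpha=67098981550492,beta=7944694972275.
Double-and-add over 10100011: 8-1 doublings, 4-1 additions; each step l_{T,T}/v_{2T} or l_{T,P'}/v at Q'+S for random S.
f_P(D_Q)/f_Q(D_P) = 18341490591389 + 22143110673532*t + 3981053443314*t^2 + 15563899167673*t^3 + 80236879668890*t^4 + 43220395528494*t^5.
Finally e_{163}(P,Q) = 4960976265783 + 23370222225559*t + 51580130587333*t^2 + 90278179116488*t^3 + 57131009053085*t^4 + 10410420666017*t^5.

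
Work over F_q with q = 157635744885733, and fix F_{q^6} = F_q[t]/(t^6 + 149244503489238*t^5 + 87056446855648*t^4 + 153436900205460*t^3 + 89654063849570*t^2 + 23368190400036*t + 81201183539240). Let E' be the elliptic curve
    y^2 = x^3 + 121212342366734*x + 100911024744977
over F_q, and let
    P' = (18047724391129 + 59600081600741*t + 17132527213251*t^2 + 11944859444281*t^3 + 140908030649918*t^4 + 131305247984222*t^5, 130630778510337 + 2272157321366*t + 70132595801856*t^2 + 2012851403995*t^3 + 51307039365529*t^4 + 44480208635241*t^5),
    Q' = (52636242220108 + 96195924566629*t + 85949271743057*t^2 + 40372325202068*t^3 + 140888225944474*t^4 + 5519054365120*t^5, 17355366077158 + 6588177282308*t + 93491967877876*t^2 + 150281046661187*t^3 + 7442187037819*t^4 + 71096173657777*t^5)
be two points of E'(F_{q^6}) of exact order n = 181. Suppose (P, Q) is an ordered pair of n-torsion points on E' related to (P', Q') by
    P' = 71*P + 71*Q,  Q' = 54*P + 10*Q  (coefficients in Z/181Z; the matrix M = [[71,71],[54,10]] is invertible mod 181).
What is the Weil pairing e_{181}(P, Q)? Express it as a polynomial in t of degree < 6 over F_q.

106674450140374 + 2160752131279*t + 121786878070496*t^2 + 77892303654845*t^3 + 59043051308126*t^4 + 56458711577808*t^5

Since e_{181}(P,P)=e_{181}(Q,Q)=1 and e_{181}(Q,P)=e_{181}(P,Q)^{-1}, expanding e_{181}(71*P + 71*Q,54*P + 10*Q) leaves e(P,Q)^det(M).
71*10 - 71*54 = -3124; reduced mod 181: det = 134, inverse 77.
8-bit Miller (10110101) on E'/F_{157635744885733} with a'=121212342366734, b'=100911024744977: accumulate tangent/chord ratios at Q'+S and P'+S'.
e_{181}(P',Q') = 103011170191324 + 84329325881948*t + 55338991672011*t^2 + 77189147292557*t^3 + 50660422908301*t^4 + 33956797404274*t^5.
e_{181}(P,Q) = (103011170191324 + 84329325881948*t + 55338991672011*t^2 + 77189147292557*t^3 + 50660422908301*t^4 + 33956797404274*t^5)^{77} = 106674450140374 + 2160752131279*t + 121786878070496*t^2 + 77892303654845*t^3 + 59043051308126*t^4 + 56458711577808*t^5.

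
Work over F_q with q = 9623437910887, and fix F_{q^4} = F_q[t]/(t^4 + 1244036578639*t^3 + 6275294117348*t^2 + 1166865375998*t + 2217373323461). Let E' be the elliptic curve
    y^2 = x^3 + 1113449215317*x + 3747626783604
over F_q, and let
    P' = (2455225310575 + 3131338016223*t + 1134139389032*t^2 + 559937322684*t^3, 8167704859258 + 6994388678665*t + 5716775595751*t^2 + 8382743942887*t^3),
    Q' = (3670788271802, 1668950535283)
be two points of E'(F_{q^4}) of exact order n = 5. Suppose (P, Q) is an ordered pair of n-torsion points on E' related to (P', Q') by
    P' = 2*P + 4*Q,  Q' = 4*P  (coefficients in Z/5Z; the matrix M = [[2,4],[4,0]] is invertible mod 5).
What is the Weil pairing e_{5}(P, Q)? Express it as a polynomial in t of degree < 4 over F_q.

1211905841228 + 4330302334137*t + 5577305483579*t^2 + 9497709777639*t^3

Since e_{5}(P,P)=e_{5}(Q,Q)=1 and e_{5}(Q,P)=e_{5}(P,Q)^{-1}, expanding e_{5}(2*P + 4*Q,4*P) leaves e(P,Q)^det(M).
det M = 2*0 - 4*4 = -16 = 4 (mod 5); 4^{-1} = 4 (mod 5).
Run Miller on y^2=x^3+1113449215317*x+3747626783604 over F_{9623437910887}: ladder 101 (3 bits); e = f_P(D_Q)/f_Q(D_P).
e_{5}(P',Q') = 832995824478 + 4689352025940*t + 9533971245327*t^2 + 5171976100025*t^3.
Finally e_{5}(P,Q) = 1211905841228 + 4330302334137*t + 5577305483579*t^2 + 9497709777639*t^3.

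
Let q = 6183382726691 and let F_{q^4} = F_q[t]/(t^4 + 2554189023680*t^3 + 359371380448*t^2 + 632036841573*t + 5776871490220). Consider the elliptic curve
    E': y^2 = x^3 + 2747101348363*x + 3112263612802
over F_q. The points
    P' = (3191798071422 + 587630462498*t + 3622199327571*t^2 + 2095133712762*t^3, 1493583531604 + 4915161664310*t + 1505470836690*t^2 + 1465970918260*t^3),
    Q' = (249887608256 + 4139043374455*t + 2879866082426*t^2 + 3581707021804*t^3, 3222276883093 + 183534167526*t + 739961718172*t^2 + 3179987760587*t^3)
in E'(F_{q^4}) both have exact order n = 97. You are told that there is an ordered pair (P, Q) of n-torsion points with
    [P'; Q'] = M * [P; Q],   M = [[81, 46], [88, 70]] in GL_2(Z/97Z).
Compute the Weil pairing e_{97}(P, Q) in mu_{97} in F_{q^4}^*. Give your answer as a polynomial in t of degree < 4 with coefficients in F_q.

1086982220825 + 2643521173202*t + 2421202942664*t^2 + 4500696310562*t^3

Alternating bilinearity on E[97] (values in mu_{97} in F_{6183382726691^4}) gives e(P',Q') = e(P,Q)^det(M).
Hence e(P,Q) = e(P',Q')^{79} where 79 = 70^{-1} mod 97.
Miller loop for e_{97} over F_{6183382726691^4}: bits of 97 = 1100001; 6 double steps + 2 add steps, l/v at each.
e_{97}(P',Q') = 1090746682929 + 4192430149792*t + 61920319769*t^2 + 2585248233246*t^3.
e_{97}(P,Q) = (1090746682929 + 4192430149792*t + 61920319769*t^2 + 2585248233246*t^3)^{79} = 1086982220825 + 2643521173202*t + 2421202942664*t^2 + 4500696310562*t^3.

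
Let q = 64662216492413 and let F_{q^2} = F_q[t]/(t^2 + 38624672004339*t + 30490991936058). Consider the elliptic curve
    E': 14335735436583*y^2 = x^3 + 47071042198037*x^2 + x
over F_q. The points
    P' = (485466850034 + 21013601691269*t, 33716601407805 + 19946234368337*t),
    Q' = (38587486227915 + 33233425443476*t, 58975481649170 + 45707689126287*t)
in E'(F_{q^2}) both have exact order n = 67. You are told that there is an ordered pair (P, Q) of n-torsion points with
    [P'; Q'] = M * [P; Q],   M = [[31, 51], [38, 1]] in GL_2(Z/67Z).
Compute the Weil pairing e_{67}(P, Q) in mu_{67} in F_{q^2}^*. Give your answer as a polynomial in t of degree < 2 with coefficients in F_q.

7191742492530 + 41446979965294*t

Alternating bilinearity on E[67] (values in mu_{67} in F_{64662216492413^2}) gives e(P',Q') = e(P,Q)^det(M).
det M = 31*1 - 51*38 = -1907 = 36 (mod 67); 36^{-1} = 54 (mod 67).
Set x_W=29995605649254*u+8786624843158, y_W=29995605649254*v; then E': y_W^2=x_W^3+10672948010388*x_W+45056746449288.
Build f_{67,P'} and f_{67,Q'} via the 7-bit ladder of 67=1000011_2; evaluate at shifted divisors; quotient in F_{64662216492413^2}.
e_{67}(P',Q') = 54564344888177 + 7881994008798*t.
Thus e_{67}(P,Q) = 7191742492530 + 41446979965294*t.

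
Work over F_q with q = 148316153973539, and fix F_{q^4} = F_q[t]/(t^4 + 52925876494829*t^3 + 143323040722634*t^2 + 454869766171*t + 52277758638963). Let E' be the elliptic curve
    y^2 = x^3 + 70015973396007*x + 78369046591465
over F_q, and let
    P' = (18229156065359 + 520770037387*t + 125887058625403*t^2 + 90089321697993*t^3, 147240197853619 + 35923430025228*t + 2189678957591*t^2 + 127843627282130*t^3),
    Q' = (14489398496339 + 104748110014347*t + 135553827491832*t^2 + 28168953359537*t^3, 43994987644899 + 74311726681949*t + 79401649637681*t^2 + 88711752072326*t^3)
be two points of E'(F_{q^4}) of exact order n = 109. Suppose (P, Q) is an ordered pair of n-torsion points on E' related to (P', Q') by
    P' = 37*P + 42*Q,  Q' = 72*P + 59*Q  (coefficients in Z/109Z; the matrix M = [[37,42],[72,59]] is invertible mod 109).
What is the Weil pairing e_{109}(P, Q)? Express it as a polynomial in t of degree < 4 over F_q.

145506448541717 + 21722839175951*t + 145689152776927*t^2 + 107317164509606*t^3

The 109-Weil pairing on E[109] over F_{148316153973539} is alternating-bilinear: e_{109}(P',Q') = e_{109}(P,Q)^det(M).
Hence e(P,Q) = e(P',Q')^{102} where 102 = 31^{-1} mod 109.
Double-and-add over 1101101: 7-1 doublings, 5-1 additions; each step l_{T,T}/v_{2T} or l_{T,P'}/v at Q'+S for random S.
Miller gives e_{109}(P',Q') = 36655492247601 + 120206040511508*t + 131479584715795*t^2 + 19489699680335*t^3 in F_{148316153973539^4}.
Finally e_{109}(P,Q) = 145506448541717 + 21722839175951*t + 145689152776927*t^2 + 107317164509606*t^3.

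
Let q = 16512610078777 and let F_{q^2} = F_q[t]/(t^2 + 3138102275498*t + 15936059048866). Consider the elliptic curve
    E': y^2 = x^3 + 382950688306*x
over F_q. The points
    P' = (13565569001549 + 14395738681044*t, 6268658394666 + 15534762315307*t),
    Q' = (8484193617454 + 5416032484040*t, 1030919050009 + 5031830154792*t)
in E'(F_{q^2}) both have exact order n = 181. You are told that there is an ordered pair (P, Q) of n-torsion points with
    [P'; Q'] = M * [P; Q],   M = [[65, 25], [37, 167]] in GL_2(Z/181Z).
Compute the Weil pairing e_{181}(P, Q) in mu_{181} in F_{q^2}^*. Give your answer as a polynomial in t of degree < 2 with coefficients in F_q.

The 181-Weil pairing on E[181] over F_{16512610078777} is alternating-bilinear: e_{181}(P',Q') = e_{181}(P,Q)^det(M).
det M = 65*167 - 25*37 = 9930 = 156 (mod 181); 156^{-1} = 152 (mod 181).
Run Miller on y^2=x^3+382950688306*x over F_{16512610078777}: ladder 10110101 (8 bits); e = f_P(D_Q)/f_Q(D_P).
The quotient is 5050578185379 + 8165580093792*t.
Raise to 152: e(P,Q) = 8122943747891 + 12179057360223*t in mu_{181}.

8122943747891 + 12179057360223*t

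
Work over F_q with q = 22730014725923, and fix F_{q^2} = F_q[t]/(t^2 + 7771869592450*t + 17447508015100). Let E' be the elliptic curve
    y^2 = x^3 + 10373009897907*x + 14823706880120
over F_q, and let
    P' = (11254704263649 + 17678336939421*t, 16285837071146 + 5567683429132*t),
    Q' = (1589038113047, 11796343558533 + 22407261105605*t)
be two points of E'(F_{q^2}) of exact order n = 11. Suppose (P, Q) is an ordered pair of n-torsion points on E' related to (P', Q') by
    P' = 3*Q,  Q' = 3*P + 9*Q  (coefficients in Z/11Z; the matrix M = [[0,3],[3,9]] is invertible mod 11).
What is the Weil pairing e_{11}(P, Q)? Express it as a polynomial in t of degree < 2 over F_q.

20970822487271 + 3307356441118*t

Alternating bilinearity on E[11] (values in mu_{11} in F_{22730014725923^2}) gives e(P',Q') = e(P,Q)^det(M).
Inverting 2 mod 11: 6. Thus e_{11}(P,Q) = e(P',Q')^{6}.
Double-and-add over 1011: 4-1 doublings, 3-1 additions; each step l_{T,T}/v_{2T} or l_{T,P'}/v at Q'+S for random S.
The quotient is 15170150592006 + 9647096490401*t.
Hence e(P,Q) = 20970822487271 + 3307356441118*t in F_{22730014725923^2}^*.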